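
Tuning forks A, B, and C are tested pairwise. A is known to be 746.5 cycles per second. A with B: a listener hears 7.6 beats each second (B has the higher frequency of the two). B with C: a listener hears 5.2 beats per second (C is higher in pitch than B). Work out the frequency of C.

759.3 Hz

B is above A, so f_B = 746.5 + 7.6 = 754.1 Hz.
C is above B, so f_C = 754.1 + 5.2 = 759.3 Hz.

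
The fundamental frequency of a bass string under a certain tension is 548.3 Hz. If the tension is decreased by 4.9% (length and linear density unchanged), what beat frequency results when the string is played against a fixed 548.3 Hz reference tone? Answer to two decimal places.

13.60 Hz

For a string, f ∝ √T, so the new frequency is 548.3·√0.951 = 534.6979 Hz.
f_beat = |534.6979 − 548.3| = 13.60 Hz.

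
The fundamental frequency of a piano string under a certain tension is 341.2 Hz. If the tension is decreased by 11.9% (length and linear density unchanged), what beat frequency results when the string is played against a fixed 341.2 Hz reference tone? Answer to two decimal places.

20.94 Hz

For a string, f ∝ √T, so the new frequency is 341.2·√0.881 = 320.2558 Hz.
f_beat = |320.2558 − 341.2| = 20.94 Hz.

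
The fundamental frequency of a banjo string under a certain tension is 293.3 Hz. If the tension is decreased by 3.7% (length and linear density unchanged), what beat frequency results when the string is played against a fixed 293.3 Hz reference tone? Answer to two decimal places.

5.48 Hz

For a string, f ∝ √T, so the new frequency is 293.3·√0.963 = 287.8228 Hz.
f_beat = |287.8228 − 293.3| = 5.48 Hz.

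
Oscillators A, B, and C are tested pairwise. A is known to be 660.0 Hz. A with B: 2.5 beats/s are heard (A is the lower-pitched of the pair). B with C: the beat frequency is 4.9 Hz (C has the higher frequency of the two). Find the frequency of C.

667.4 Hz

B is above A, so f_B = 660.0 + 2.5 = 662.5 Hz.
C is above B, so f_C = 662.5 + 4.9 = 667.4 Hz.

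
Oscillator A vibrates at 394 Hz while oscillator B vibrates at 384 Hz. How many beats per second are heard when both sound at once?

The beat frequency equals the magnitude of the frequency difference.
|394 − 384| = 10 Hz.

10 Hz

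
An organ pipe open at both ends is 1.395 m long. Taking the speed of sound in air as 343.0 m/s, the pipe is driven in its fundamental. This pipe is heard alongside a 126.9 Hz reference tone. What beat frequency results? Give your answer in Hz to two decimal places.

Open pipe: f_n = n·v/(2L) = 1·343.0/(2·1.395) = 122.9391 Hz.
f_beat = |122.9391 − 126.9| = 3.96 Hz.

3.96 Hz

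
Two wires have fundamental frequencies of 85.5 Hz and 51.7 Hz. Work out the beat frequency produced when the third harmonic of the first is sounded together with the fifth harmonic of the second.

Third harmonic of the first: 3·85.5 = 256.5 Hz.
Fifth harmonic of the second: 5·51.7 = 258.5 Hz.
f_beat = |256.5 − 258.5| = 2.0 Hz.

2.0 Hz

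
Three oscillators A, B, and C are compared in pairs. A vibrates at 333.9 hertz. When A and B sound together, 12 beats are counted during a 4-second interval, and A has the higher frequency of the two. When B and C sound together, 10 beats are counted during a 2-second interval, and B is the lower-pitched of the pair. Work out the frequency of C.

335.9 Hz

A–B: Beat frequency = 12/4 = 3 Hz.
B is below A, so f_B = 333.9 − 3 = 330.9 Hz.
B–C: Beat frequency = 10/2 = 5 Hz.
C is above B, so f_C = 330.9 + 5 = 335.9 Hz.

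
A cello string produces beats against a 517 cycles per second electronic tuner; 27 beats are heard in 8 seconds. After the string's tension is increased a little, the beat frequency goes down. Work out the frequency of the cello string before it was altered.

Beat frequency = 27/8 = 3.375 Hz.
|f − 517| = 3.375, so the cello string was at either 513.625 Hz or 520.375 Hz.
Higher tension means higher frequency; the adjustment raises the cello string's frequency.
The beat rate fell, so the adjustment moved the cello string toward 517 Hz — it must have started below the reference.

513.625 Hz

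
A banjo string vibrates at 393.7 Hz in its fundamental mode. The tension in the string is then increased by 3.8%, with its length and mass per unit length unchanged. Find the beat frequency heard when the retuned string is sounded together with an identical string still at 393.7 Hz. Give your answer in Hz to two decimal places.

7.41 Hz

For a string, f ∝ √T, so the new frequency is 393.7·√1.038 = 401.1106 Hz.
f_beat = |401.1106 − 393.7| = 7.41 Hz.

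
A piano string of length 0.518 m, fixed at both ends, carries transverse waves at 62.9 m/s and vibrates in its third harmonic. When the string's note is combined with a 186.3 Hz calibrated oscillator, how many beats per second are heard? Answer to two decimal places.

4.16 Hz

For a string fixed at both ends, f_n = n·v/(2L) = 3·62.9/(2·0.518) = 182.1429 Hz.
f_beat = |182.1429 − 186.3| = 4.16 Hz.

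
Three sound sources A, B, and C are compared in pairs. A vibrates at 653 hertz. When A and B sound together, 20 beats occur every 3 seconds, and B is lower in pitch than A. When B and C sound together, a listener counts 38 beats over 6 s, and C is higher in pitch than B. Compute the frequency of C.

A–B: Beat frequency = 20/3 = 6.6667 Hz.
B is below A, so f_B = 653 − 6.6667 = 646.3333 Hz.
B–C: Beat frequency = 38/6 = 6.3333 Hz.
C is above B, so f_C = 646.3333 + 6.3333 = 652.6667 Hz.

652.6667 Hz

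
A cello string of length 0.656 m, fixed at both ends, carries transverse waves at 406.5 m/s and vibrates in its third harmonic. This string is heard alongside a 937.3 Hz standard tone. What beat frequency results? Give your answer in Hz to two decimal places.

7.80 Hz

For a string fixed at both ends, f_n = n·v/(2L) = 3·406.5/(2·0.656) = 929.4970 Hz.
f_beat = |929.4970 − 937.3| = 7.80 Hz.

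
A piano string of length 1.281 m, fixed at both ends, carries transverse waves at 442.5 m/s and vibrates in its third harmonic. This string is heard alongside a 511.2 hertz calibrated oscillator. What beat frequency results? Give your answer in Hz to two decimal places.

6.95 Hz

For a string fixed at both ends, f_n = n·v/(2L) = 3·442.5/(2·1.281) = 518.1499 Hz.
f_beat = |518.1499 − 511.2| = 6.95 Hz.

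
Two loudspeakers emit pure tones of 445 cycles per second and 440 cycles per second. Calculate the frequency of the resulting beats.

Beats arise from superposition of two nearby frequencies; the beat rate is |f₁ − f₂|.
|445 − 440| = 5 Hz.

5 Hz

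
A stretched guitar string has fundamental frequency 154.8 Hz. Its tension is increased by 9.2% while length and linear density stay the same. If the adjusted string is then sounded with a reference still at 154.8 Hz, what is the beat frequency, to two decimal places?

For a string, f ∝ √T, so the new frequency is 154.8·√1.092 = 161.7641 Hz.
f_beat = |161.7641 − 154.8| = 6.96 Hz.

6.96 Hz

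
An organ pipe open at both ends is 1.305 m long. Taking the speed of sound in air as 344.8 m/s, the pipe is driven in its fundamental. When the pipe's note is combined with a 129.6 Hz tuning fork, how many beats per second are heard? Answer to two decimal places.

2.51 Hz

Open pipe: f_n = n·v/(2L) = 1·344.8/(2·1.305) = 132.1073 Hz.
f_beat = |132.1073 − 129.6| = 2.51 Hz.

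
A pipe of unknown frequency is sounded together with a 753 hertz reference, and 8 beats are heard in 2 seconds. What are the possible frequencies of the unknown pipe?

749 Hz or 757 Hz

Beat frequency = 8/2 = 4 Hz.
|f − 753| = 4, so f = 753 ± 4.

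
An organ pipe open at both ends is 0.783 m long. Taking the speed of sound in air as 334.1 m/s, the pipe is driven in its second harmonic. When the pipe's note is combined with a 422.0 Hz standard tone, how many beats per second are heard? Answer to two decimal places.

4.69 Hz

Open pipe: f_n = n·v/(2L) = 2·334.1/(2·0.783) = 426.6922 Hz.
f_beat = |426.6922 − 422.0| = 4.69 Hz.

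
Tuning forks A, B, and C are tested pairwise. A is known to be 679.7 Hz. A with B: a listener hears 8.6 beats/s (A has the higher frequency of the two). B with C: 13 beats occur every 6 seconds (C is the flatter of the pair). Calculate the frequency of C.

668.9333 Hz

B is below A, so f_B = 679.7 − 8.6 = 671.1 Hz.
B–C: Beat frequency = 13/6 = 2.1667 Hz.
C is below B, so f_C = 671.1 − 2.1667 = 668.9333 Hz.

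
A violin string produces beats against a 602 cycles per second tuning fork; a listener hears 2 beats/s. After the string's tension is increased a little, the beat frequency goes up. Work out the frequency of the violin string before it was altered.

604 Hz

|f − 602| = 2, so the violin string was at either 600 Hz or 604 Hz.
Higher tension means higher frequency; the adjustment raises the violin string's frequency.
The beat rate rose, so the adjustment moved the violin string further from 602 Hz — it was already above the reference.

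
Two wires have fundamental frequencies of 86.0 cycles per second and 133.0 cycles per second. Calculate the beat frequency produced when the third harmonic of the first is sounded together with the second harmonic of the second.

Third harmonic of the first: 3·86.0 = 258.0 Hz.
Second harmonic of the second: 2·133.0 = 266.0 Hz.
f_beat = |258.0 − 266.0| = 8.0 Hz.

8.0 Hz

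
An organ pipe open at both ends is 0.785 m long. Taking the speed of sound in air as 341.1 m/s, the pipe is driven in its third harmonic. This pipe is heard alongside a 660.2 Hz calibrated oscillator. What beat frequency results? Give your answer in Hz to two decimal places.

Open pipe: f_n = n·v/(2L) = 3·341.1/(2·0.785) = 651.7834 Hz.
f_beat = |651.7834 − 660.2| = 8.42 Hz.

8.42 Hz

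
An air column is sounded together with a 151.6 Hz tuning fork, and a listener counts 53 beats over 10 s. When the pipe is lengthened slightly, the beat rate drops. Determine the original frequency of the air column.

156.9 Hz

Beat frequency = 53/10 = 5.3 Hz.
|f − 151.6| = 5.3, so the air column was at either 146.3 Hz or 156.9 Hz.
A longer pipe has a lower fundamental; the adjustment lowers the air column's frequency.
The beat rate fell, so the adjustment moved the air column toward 151.6 Hz — it must have started above the reference.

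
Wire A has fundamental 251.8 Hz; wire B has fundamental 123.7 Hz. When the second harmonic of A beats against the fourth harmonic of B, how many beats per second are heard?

8.8 Hz

Second harmonic of the first: 2·251.8 = 503.6 Hz.
Fourth harmonic of the second: 4·123.7 = 494.8 Hz.
f_beat = |503.6 − 494.8| = 8.8 Hz.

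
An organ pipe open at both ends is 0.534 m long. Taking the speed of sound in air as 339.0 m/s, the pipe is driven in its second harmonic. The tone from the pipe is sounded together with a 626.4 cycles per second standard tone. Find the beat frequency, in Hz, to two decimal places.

Open pipe: f_n = n·v/(2L) = 2·339.0/(2·0.534) = 634.8315 Hz.
f_beat = |634.8315 − 626.4| = 8.43 Hz.

8.43 Hz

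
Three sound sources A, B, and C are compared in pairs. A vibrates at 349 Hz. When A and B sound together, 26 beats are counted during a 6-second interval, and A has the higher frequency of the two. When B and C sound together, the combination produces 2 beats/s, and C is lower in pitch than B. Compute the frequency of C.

342.6667 Hz

A–B: Beat frequency = 26/6 = 4.3333 Hz.
B is below A, so f_B = 349 − 4.3333 = 344.6667 Hz.
C is below B, so f_C = 344.6667 − 2 = 342.6667 Hz.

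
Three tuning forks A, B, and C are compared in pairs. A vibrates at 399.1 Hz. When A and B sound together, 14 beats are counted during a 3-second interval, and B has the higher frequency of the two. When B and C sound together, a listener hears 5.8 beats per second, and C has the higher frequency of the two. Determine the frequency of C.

A–B: Beat frequency = 14/3 = 4.6667 Hz.
B is above A, so f_B = 399.1 + 4.6667 = 403.7667 Hz.
C is above B, so f_C = 403.7667 + 5.8 = 409.5667 Hz.

409.5667 Hz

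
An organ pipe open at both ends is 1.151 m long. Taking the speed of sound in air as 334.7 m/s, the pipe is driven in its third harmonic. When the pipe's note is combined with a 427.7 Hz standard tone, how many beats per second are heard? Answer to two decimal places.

8.49 Hz

Open pipe: f_n = n·v/(2L) = 3·334.7/(2·1.151) = 436.1859 Hz.
f_beat = |436.1859 − 427.7| = 8.49 Hz.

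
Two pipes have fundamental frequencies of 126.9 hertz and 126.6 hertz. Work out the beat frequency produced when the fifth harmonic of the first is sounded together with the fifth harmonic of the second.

Fifth harmonic of the first: 5·126.9 = 634.5 Hz.
Fifth harmonic of the second: 5·126.6 = 633.0 Hz.
f_beat = |634.5 − 633.0| = 1.5 Hz.

1.5 Hz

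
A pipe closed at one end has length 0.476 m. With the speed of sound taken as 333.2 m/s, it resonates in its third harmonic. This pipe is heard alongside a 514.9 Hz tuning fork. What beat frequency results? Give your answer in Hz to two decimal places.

10.10 Hz

Closed pipe (odd harmonics): f_n = n·v/(4L) = 3·333.2/(4·0.476) = 525.0000 Hz.
f_beat = |525.0000 − 514.9| = 10.10 Hz.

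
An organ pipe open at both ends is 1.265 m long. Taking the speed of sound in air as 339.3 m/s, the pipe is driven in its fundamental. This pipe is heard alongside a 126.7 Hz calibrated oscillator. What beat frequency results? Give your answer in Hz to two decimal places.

7.41 Hz

Open pipe: f_n = n·v/(2L) = 1·339.3/(2·1.265) = 134.1107 Hz.
f_beat = |134.1107 − 126.7| = 7.41 Hz.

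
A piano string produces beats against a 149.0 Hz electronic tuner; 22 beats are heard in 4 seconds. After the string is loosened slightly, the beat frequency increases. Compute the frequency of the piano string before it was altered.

Beat frequency = 22/4 = 5.5 Hz.
|f − 149.0| = 5.5, so the piano string was at either 143.5 Hz or 154.5 Hz.
Reducing tension lowers a string's frequency; the adjustment lowers the piano string's frequency.
The beat rate rose, so the adjustment moved the piano string further from 149.0 Hz — it was already below the reference.

143.5 Hz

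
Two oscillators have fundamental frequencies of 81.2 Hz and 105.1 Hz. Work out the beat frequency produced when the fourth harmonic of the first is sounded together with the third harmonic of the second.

9.5 Hz

Fourth harmonic of the first: 4·81.2 = 324.8 Hz.
Third harmonic of the second: 3·105.1 = 315.3 Hz.
f_beat = |324.8 − 315.3| = 9.5 Hz.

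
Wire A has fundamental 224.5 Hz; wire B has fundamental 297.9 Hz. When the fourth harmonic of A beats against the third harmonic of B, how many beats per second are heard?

Fourth harmonic of the first: 4·224.5 = 898.0 Hz.
Third harmonic of the second: 3·297.9 = 893.7 Hz.
f_beat = |898.0 − 893.7| = 4.3 Hz.

4.3 Hz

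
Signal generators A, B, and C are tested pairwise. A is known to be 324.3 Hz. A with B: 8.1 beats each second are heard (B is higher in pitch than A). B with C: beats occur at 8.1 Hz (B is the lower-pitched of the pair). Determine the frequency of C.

340.5 Hz

B is above A, so f_B = 324.3 + 8.1 = 332.4 Hz.
C is above B, so f_C = 332.4 + 8.1 = 340.5 Hz.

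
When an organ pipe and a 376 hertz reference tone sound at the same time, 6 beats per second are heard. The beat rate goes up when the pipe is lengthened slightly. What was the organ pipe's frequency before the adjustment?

|f − 376| = 6, so the organ pipe was at either 370 Hz or 382 Hz.
A longer pipe has a lower fundamental; the adjustment lowers the organ pipe's frequency.
The beat rate rose, so the adjustment moved the organ pipe further from 376 Hz — it was already below the reference.

370 Hz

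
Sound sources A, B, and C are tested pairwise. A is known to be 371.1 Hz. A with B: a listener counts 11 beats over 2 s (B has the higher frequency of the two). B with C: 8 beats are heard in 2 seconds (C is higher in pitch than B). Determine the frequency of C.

A–B: Beat frequency = 11/2 = 5.5 Hz.
B is above A, so f_B = 371.1 + 5.5 = 376.6 Hz.
B–C: Beat frequency = 8/2 = 4 Hz.
C is above B, so f_C = 376.6 + 4 = 380.6 Hz.

380.6 Hz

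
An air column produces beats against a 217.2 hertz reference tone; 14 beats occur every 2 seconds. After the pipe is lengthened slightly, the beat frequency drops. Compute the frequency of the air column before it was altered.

224.2 Hz

Beat frequency = 14/2 = 7 Hz.
|f − 217.2| = 7, so the air column was at either 210.2 Hz or 224.2 Hz.
A longer pipe has a lower fundamental; the adjustment lowers the air column's frequency.
The beat rate fell, so the adjustment moved the air column toward 217.2 Hz — it must have started above the reference.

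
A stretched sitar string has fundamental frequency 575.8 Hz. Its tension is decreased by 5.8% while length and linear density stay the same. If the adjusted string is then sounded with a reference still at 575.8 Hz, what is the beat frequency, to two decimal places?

16.95 Hz

For a string, f ∝ √T, so the new frequency is 575.8·√0.942 = 558.8524 Hz.
f_beat = |558.8524 − 575.8| = 16.95 Hz.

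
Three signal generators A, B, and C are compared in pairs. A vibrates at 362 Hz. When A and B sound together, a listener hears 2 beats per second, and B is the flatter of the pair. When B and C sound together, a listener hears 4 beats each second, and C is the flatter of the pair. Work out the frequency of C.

B is below A, so f_B = 362 − 2 = 360 Hz.
C is below B, so f_C = 360 − 4 = 356 Hz.

356 Hz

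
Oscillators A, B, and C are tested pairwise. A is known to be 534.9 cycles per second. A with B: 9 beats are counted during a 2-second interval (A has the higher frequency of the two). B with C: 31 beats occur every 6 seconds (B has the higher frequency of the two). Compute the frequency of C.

A–B: Beat frequency = 9/2 = 4.5 Hz.
B is below A, so f_B = 534.9 − 4.5 = 530.4 Hz.
B–C: Beat frequency = 31/6 = 5.1667 Hz.
C is below B, so f_C = 530.4 − 5.1667 = 525.2333 Hz.

525.2333 Hz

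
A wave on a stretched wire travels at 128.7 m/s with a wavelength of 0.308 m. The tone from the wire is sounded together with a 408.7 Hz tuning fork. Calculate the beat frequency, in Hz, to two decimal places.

Source frequency f = v/λ = 128.7/0.308 = 417.8571 Hz.
f_beat = |417.8571 − 408.7| = 9.16 Hz.

9.16 Hz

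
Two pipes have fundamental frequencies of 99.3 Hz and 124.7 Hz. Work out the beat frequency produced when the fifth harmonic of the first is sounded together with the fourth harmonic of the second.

2.3 Hz

Fifth harmonic of the first: 5·99.3 = 496.5 Hz.
Fourth harmonic of the second: 4·124.7 = 498.8 Hz.
f_beat = |496.5 − 498.8| = 2.3 Hz.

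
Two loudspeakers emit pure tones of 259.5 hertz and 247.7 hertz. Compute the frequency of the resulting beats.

11.8 Hz

The beat frequency equals the magnitude of the frequency difference.
|259.5 − 247.7| = 11.8 Hz.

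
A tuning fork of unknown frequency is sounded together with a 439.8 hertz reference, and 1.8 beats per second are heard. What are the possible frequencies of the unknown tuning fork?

438 Hz or 441.6 Hz

|f − 439.8| = 1.8, so f = 439.8 ± 1.8.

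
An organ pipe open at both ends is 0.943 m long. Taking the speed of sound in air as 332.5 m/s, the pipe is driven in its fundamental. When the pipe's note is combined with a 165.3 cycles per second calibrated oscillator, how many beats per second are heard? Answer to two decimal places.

11.00 Hz

Open pipe: f_n = n·v/(2L) = 1·332.5/(2·0.943) = 176.2990 Hz.
f_beat = |176.2990 − 165.3| = 11.00 Hz.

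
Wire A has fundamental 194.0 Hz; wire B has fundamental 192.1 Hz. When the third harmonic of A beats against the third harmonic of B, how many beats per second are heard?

5.7 Hz

Third harmonic of the first: 3·194.0 = 582.0 Hz.
Third harmonic of the second: 3·192.1 = 576.3 Hz.
f_beat = |582.0 − 576.3| = 5.7 Hz.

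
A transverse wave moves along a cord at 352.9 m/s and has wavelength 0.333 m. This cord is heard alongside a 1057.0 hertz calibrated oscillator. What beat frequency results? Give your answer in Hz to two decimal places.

2.76 Hz

Source frequency f = v/λ = 352.9/0.333 = 1059.7598 Hz.
f_beat = |1059.7598 − 1057.0| = 2.76 Hz.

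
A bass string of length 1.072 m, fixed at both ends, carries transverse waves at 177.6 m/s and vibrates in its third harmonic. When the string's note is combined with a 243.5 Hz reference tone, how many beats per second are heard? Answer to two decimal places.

For a string fixed at both ends, f_n = n·v/(2L) = 3·177.6/(2·1.072) = 248.5075 Hz.
f_beat = |248.5075 − 243.5| = 5.01 Hz.

5.01 Hz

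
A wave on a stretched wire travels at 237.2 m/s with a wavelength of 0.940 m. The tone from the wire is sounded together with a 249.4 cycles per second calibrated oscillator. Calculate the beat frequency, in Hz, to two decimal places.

Source frequency f = v/λ = 237.2/0.940 = 252.3404 Hz.
f_beat = |252.3404 − 249.4| = 2.94 Hz.

2.94 Hz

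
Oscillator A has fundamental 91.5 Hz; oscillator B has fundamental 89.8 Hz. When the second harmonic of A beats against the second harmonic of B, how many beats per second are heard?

Second harmonic of the first: 2·91.5 = 183.0 Hz.
Second harmonic of the second: 2·89.8 = 179.6 Hz.
f_beat = |183.0 − 179.6| = 3.4 Hz.

3.4 Hz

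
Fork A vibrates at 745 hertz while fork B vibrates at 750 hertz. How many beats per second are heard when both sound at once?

Beats arise from superposition of two nearby frequencies; the beat rate is |f₁ − f₂|.
|745 − 750| = 5 Hz.

5 Hz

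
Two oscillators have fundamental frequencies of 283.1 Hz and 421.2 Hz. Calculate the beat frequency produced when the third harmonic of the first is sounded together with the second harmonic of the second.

6.9 Hz

Third harmonic of the first: 3·283.1 = 849.3 Hz.
Second harmonic of the second: 2·421.2 = 842.4 Hz.
f_beat = |849.3 − 842.4| = 6.9 Hz.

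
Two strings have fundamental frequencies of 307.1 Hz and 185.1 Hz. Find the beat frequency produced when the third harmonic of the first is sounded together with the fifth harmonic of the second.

4.2 Hz

Third harmonic of the first: 3·307.1 = 921.3 Hz.
Fifth harmonic of the second: 5·185.1 = 925.5 Hz.
f_beat = |921.3 − 925.5| = 4.2 Hz.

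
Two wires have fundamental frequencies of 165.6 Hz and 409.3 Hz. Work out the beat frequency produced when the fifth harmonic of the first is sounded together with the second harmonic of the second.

Fifth harmonic of the first: 5·165.6 = 828.0 Hz.
Second harmonic of the second: 2·409.3 = 818.6 Hz.
f_beat = |828.0 − 818.6| = 9.4 Hz.

9.4 Hz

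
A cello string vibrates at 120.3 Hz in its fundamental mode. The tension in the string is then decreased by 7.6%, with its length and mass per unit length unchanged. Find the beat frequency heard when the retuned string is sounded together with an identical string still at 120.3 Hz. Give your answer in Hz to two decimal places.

For a string, f ∝ √T, so the new frequency is 120.3·√0.924 = 115.6383 Hz.
f_beat = |115.6383 − 120.3| = 4.66 Hz.

4.66 Hz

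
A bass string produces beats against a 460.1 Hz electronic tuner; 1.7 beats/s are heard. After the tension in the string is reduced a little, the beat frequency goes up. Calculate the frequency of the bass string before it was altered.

|f − 460.1| = 1.7, so the bass string was at either 458.4 Hz or 461.8 Hz.
Lower tension means lower frequency; the adjustment lowers the bass string's frequency.
The beat rate rose, so the adjustment moved the bass string further from 460.1 Hz — it was already below the reference.

458.4 Hz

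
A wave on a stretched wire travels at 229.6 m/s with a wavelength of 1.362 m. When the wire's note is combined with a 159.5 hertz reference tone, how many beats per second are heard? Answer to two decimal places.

9.08 Hz

Source frequency f = v/λ = 229.6/1.362 = 168.5756 Hz.
f_beat = |168.5756 − 159.5| = 9.08 Hz.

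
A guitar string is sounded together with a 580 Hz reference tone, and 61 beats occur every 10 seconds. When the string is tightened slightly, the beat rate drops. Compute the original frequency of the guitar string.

573.9 Hz

Beat frequency = 61/10 = 6.1 Hz.
|f − 580| = 6.1, so the guitar string was at either 573.9 Hz or 586.1 Hz.
Increasing tension raises a string's frequency; the adjustment raises the guitar string's frequency.
The beat rate fell, so the adjustment moved the guitar string toward 580 Hz — it must have started below the reference.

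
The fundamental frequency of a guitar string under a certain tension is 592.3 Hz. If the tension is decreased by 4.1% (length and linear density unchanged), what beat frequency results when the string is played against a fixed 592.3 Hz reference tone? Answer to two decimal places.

12.27 Hz

For a string, f ∝ √T, so the new frequency is 592.3·√0.959 = 580.0308 Hz.
f_beat = |580.0308 − 592.3| = 12.27 Hz.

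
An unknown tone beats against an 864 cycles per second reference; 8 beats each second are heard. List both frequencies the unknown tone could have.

|f − 864| = 8, so f = 864 ± 8.

856 Hz or 872 Hz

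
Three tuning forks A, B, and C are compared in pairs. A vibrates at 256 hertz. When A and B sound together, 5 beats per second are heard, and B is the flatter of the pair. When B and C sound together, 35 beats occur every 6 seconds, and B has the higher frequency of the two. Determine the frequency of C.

B is below A, so f_B = 256 − 5 = 251 Hz.
B–C: Beat frequency = 35/6 = 5.8333 Hz.
C is below B, so f_C = 251 − 5.8333 = 245.1667 Hz.

245.1667 Hz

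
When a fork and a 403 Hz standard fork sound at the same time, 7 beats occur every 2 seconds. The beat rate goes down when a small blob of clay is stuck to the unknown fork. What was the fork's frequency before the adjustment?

Beat frequency = 7/2 = 3.5 Hz.
|f − 403| = 3.5, so the fork was at either 399.5 Hz or 406.5 Hz.
Adding mass to a fork lowers its frequency; the adjustment lowers the fork's frequency.
The beat rate fell, so the adjustment moved the fork toward 403 Hz — it must have started above the reference.

406.5 Hz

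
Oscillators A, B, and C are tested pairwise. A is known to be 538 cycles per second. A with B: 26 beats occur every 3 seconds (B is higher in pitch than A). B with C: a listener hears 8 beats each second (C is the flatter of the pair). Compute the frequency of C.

538.6667 Hz

A–B: Beat frequency = 26/3 = 8.6667 Hz.
B is above A, so f_B = 538 + 8.6667 = 546.6667 Hz.
C is below B, so f_C = 546.6667 − 8 = 538.6667 Hz.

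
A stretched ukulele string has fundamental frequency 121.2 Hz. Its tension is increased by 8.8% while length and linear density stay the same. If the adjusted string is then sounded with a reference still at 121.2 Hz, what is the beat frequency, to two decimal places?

5.22 Hz

For a string, f ∝ √T, so the new frequency is 121.2·√1.088 = 126.4204 Hz.
f_beat = |126.4204 − 121.2| = 5.22 Hz.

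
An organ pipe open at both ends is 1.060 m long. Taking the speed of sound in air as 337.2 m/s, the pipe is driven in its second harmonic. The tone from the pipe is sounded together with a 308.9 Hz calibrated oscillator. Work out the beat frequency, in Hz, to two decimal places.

9.21 Hz

Open pipe: f_n = n·v/(2L) = 2·337.2/(2·1.060) = 318.1132 Hz.
f_beat = |318.1132 − 308.9| = 9.21 Hz.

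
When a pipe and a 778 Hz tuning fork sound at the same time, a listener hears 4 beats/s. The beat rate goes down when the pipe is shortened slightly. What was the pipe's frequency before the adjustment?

774 Hz

|f − 778| = 4, so the pipe was at either 774 Hz or 782 Hz.
A shorter pipe has a higher fundamental; the adjustment raises the pipe's frequency.
The beat rate fell, so the adjustment moved the pipe toward 778 Hz — it must have started below the reference.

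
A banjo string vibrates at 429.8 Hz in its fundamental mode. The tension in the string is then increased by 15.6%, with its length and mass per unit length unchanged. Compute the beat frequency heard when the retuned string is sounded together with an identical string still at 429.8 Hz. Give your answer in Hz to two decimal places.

For a string, f ∝ √T, so the new frequency is 429.8·√1.156 = 462.1100 Hz.
f_beat = |462.1100 − 429.8| = 32.31 Hz.

32.31 Hz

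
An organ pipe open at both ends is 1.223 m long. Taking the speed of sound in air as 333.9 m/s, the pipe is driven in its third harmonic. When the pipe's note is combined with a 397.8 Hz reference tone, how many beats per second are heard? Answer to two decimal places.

Open pipe: f_n = n·v/(2L) = 3·333.9/(2·1.223) = 409.5258 Hz.
f_beat = |409.5258 − 397.8| = 11.73 Hz.

11.73 Hz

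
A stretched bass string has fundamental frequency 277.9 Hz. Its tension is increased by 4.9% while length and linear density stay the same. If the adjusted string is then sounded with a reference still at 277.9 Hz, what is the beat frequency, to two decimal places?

6.73 Hz

For a string, f ∝ √T, so the new frequency is 277.9·√1.049 = 284.6271 Hz.
f_beat = |284.6271 − 277.9| = 6.73 Hz.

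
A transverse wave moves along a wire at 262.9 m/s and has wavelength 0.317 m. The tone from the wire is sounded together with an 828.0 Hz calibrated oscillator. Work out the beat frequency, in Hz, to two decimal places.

Source frequency f = v/λ = 262.9/0.317 = 829.3375 Hz.
f_beat = |829.3375 − 828.0| = 1.34 Hz.

1.34 Hz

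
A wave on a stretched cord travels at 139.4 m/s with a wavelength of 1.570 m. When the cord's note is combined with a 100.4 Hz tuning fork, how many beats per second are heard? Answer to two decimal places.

11.61 Hz

Source frequency f = v/λ = 139.4/1.570 = 88.7898 Hz.
f_beat = |88.7898 − 100.4| = 11.61 Hz.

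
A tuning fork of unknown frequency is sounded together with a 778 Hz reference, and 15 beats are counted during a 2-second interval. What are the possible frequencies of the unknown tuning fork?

770.5 Hz or 785.5 Hz

Beat frequency = 15/2 = 7.5 Hz.
|f − 778| = 7.5, so f = 778 ± 7.5.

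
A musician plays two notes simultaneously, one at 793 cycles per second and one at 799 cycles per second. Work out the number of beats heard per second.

Beats arise from superposition of two nearby frequencies; the beat rate is |f₁ − f₂|.
|793 − 799| = 6 Hz.

6 Hz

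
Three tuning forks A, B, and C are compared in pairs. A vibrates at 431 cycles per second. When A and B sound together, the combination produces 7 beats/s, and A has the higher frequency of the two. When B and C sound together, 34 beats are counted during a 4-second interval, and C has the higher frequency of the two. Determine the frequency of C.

432.5 Hz

B is below A, so f_B = 431 − 7 = 424 Hz.
B–C: Beat frequency = 34/4 = 8.5 Hz.
C is above B, so f_C = 424 + 8.5 = 432.5 Hz.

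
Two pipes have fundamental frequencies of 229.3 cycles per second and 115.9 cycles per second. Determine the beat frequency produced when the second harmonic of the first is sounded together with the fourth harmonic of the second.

Second harmonic of the first: 2·229.3 = 458.6 Hz.
Fourth harmonic of the second: 4·115.9 = 463.6 Hz.
f_beat = |458.6 − 463.6| = 5.0 Hz.

5.0 Hz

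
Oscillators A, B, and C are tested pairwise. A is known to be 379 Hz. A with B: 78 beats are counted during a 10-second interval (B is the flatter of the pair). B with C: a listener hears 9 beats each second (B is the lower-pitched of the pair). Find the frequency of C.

380.2 Hz

A–B: Beat frequency = 78/10 = 7.8 Hz.
B is below A, so f_B = 379 − 7.8 = 371.2 Hz.
C is above B, so f_C = 371.2 + 9 = 380.2 Hz.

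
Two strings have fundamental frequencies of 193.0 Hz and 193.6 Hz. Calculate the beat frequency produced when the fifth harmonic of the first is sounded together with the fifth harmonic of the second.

Fifth harmonic of the first: 5·193.0 = 965.0 Hz.
Fifth harmonic of the second: 5·193.6 = 968.0 Hz.
f_beat = |965.0 − 968.0| = 3.0 Hz.

3.0 Hz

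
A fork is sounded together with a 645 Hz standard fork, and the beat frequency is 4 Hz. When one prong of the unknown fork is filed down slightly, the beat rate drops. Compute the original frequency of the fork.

641 Hz

|f − 645| = 4, so the fork was at either 641 Hz or 649 Hz.
Filing a prong removes mass and raises the fork's frequency; the adjustment raises the fork's frequency.
The beat rate fell, so the adjustment moved the fork toward 645 Hz — it must have started below the reference.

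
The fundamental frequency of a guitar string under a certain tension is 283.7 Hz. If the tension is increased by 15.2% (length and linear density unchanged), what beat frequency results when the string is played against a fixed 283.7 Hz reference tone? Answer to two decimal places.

20.80 Hz

For a string, f ∝ √T, so the new frequency is 283.7·√1.152 = 304.4988 Hz.
f_beat = |304.4988 − 283.7| = 20.80 Hz.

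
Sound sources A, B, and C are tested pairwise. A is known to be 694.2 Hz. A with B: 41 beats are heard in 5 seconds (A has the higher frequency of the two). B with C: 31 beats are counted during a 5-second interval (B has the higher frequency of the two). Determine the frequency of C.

A–B: Beat frequency = 41/5 = 8.2 Hz.
B is below A, so f_B = 694.2 − 8.2 = 686 Hz.
B–C: Beat frequency = 31/5 = 6.2 Hz.
C is below B, so f_C = 686 − 6.2 = 679.8 Hz.

679.8 Hz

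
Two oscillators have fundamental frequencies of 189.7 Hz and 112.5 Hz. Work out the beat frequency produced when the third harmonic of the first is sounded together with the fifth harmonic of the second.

6.6 Hz

Third harmonic of the first: 3·189.7 = 569.1 Hz.
Fifth harmonic of the second: 5·112.5 = 562.5 Hz.
f_beat = |569.1 − 562.5| = 6.6 Hz.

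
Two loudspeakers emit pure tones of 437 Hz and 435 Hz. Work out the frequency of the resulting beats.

2 Hz

Beats arise from superposition of two nearby frequencies; the beat rate is |f₁ − f₂|.
|437 − 435| = 2 Hz.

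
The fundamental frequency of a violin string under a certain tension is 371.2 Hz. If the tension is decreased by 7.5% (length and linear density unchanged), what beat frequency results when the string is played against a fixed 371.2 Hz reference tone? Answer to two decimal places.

14.19 Hz

For a string, f ∝ √T, so the new frequency is 371.2·√0.925 = 357.0087 Hz.
f_beat = |357.0087 − 371.2| = 14.19 Hz.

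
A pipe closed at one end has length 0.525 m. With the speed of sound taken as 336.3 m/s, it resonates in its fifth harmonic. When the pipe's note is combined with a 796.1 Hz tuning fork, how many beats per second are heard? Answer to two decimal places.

Closed pipe (odd harmonics): f_n = n·v/(4L) = 5·336.3/(4·0.525) = 800.7143 Hz.
f_beat = |800.7143 − 796.1| = 4.61 Hz.

4.61 Hz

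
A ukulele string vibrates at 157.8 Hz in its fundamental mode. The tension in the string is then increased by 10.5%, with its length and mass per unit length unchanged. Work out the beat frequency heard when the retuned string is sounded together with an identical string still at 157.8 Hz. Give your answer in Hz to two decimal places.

For a string, f ∝ √T, so the new frequency is 157.8·√1.105 = 165.8778 Hz.
f_beat = |165.8778 − 157.8| = 8.08 Hz.

8.08 Hz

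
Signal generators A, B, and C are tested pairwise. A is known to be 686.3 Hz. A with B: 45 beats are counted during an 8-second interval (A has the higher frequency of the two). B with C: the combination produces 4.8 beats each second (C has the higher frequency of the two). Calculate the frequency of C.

A–B: Beat frequency = 45/8 = 5.625 Hz.
B is below A, so f_B = 686.3 − 5.625 = 680.675 Hz.
C is above B, so f_C = 680.675 + 4.8 = 685.475 Hz.

685.475 Hz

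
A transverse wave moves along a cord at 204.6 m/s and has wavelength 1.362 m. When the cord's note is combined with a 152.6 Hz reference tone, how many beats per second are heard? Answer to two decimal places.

2.38 Hz

Source frequency f = v/λ = 204.6/1.362 = 150.2203 Hz.
f_beat = |150.2203 − 152.6| = 2.38 Hz.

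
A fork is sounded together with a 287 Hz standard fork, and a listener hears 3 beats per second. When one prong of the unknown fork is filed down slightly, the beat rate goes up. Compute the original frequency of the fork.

|f − 287| = 3, so the fork was at either 284 Hz or 290 Hz.
Filing a prong removes mass and raises the fork's frequency; the adjustment raises the fork's frequency.
The beat rate rose, so the adjustment moved the fork further from 287 Hz — it was already above the reference.

290 Hz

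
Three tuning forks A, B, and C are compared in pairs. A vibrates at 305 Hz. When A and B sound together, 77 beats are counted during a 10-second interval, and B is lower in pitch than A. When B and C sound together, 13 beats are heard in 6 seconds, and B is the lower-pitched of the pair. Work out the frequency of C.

299.4667 Hz

A–B: Beat frequency = 77/10 = 7.7 Hz.
B is below A, so f_B = 305 − 7.7 = 297.3 Hz.
B–C: Beat frequency = 13/6 = 2.1667 Hz.
C is above B, so f_C = 297.3 + 2.1667 = 299.4667 Hz.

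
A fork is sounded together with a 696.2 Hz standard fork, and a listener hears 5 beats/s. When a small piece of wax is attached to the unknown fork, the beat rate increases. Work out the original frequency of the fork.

|f − 696.2| = 5, so the fork was at either 691.2 Hz or 701.2 Hz.
Loading a fork with wax lowers its frequency; the adjustment lowers the fork's frequency.
The beat rate rose, so the adjustment moved the fork further from 696.2 Hz — it was already below the reference.

691.2 Hz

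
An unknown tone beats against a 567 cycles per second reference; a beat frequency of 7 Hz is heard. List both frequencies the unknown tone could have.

|f − 567| = 7, so f = 567 ± 7.

560 Hz or 574 Hz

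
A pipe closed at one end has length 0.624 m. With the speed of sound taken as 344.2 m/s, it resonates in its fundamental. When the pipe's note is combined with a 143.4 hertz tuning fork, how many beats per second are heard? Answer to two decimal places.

5.50 Hz

Closed pipe (odd harmonics): f_n = n·v/(4L) = 1·344.2/(4·0.624) = 137.9006 Hz.
f_beat = |137.9006 − 143.4| = 5.50 Hz.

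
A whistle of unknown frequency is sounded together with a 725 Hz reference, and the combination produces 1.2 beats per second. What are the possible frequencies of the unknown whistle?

723.8 Hz or 726.2 Hz

|f − 725| = 1.2, so f = 725 ± 1.2.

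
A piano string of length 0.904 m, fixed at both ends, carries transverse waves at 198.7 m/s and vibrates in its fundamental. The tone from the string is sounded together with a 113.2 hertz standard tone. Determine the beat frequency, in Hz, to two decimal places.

3.30 Hz

For a string fixed at both ends, f_n = n·v/(2L) = 1·198.7/(2·0.904) = 109.9004 Hz.
f_beat = |109.9004 − 113.2| = 3.30 Hz.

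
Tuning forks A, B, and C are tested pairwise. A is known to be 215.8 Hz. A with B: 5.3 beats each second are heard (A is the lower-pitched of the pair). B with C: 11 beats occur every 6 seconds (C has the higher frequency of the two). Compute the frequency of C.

222.9333 Hz

B is above A, so f_B = 215.8 + 5.3 = 221.1 Hz.
B–C: Beat frequency = 11/6 = 1.8333 Hz.
C is above B, so f_C = 221.1 + 1.8333 = 222.9333 Hz.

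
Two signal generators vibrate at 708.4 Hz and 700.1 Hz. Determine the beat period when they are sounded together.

0.120 s

f_beat = |708.4 − 700.1| = 8.3 Hz.
Beat period T = 1 / f_beat = 1 / 8.3 s.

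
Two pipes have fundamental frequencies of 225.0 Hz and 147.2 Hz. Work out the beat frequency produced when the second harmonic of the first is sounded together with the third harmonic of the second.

8.4 Hz

Second harmonic of the first: 2·225.0 = 450.0 Hz.
Third harmonic of the second: 3·147.2 = 441.6 Hz.
f_beat = |450.0 − 441.6| = 8.4 Hz.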